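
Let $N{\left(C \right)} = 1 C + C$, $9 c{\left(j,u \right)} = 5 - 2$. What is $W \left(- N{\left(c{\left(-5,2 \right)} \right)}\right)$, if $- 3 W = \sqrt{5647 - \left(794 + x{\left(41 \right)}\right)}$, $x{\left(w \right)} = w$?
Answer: $\frac{4 \sqrt{1203}}{9} \approx 15.415$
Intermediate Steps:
$c{\left(j,u \right)} = \frac{1}{3}$ ($c{\left(j,u \right)} = \frac{5 - 2}{9} = \frac{1}{9} \cdot 3 = \frac{1}{3}$)
$N{\left(C \right)} = 2 C$ ($N{\left(C \right)} = C + C = 2 C$)
$W = - \frac{2 \sqrt{1203}}{3}$ ($W = - \frac{\sqrt{5647 - 835}}{3} = - \frac{\sqrt{4812}}{3} = - \frac{2 \sqrt{1203}}{3} \approx -23.123$)
$W \left(- N{\left(c{\left(-5,2 \right)} \right)}\right) = - \frac{2 \sqrt{1203}}{3} \left(- \frac{2}{3}\right) = \frac{4 \sqrt{1203}}{9}$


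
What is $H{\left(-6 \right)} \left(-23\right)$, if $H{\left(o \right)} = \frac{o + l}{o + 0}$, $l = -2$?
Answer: $- \frac{92}{3} \approx -30.667$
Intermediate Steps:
$H{\left(o \right)} = \frac{-2 + o}{o}$ ($H{\left(o \right)} = \frac{o - 2}{o + 0} = \frac{-2 + o}{o}$)
$H{\left(-6 \right)} \left(-23\right) = \frac{-2 - 6}{-6} \left(-23\right) = \left(- \frac{1}{6}\right) \left(-8\right) \left(-23\right) = \frac{4}{3} \left(-23\right) = - \frac{92}{3}$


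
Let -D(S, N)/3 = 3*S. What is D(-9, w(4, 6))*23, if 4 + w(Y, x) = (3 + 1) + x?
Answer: 1863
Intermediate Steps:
w(Y, x) = x (w(Y, x) = -4 + ((3 + 1) + x) = -4 + (4 + x) = x)
D(S, N) = -9*S
D(-9, w(4, 6))*23 = -9*(-9)*23 = 81*23 = 1863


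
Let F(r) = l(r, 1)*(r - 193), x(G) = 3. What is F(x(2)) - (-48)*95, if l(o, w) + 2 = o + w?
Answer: 4180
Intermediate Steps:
l(o, w) = -2 + o + w (l(o, w) = -2 + (o + w) = -2 + o + w)
F(r) = (-1 + r)*(-193 + r) (F(r) = (-2 + r + 1)*(r - 193) = (-1 + r)*(-193 + r))
F(x(2)) - (-48)*95 = (-1 + 3)*(-193 + 3) - (-48)*95 = 2*(-190) - 1*(-4560) = -380 + 4560 = 4180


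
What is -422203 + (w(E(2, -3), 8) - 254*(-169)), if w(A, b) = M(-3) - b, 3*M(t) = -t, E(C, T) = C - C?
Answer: -379284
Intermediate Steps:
E(C, T) = 0
M(t) = -t/3 (M(t) = (-t)/3 = -t/3)
w(A, b) = 1 - b (w(A, b) = -⅓*(-3) - b = 1 - b)
-422203 + (w(E(2, -3), 8) - 254*(-169)) = -422203 + ((1 - 1*8) - 254*(-169)) = -422203 + ((1 - 8) + 42926) = -422203 + (-7 + 42926) = -422203 + 42919 = -379284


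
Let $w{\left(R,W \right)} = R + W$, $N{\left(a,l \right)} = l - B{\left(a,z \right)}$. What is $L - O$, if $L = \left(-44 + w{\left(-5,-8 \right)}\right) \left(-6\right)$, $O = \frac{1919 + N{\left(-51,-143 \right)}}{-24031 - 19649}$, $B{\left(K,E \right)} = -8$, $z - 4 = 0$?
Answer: $\frac{1867543}{5460} \approx 342.04$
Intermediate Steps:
$z = 4$ ($z = 4 + 0 = 4$)
$N{\left(a,l \right)} = 8 + l$ ($N{\left(a,l \right)} = l - -8 = l + 8 = 8 + l$)
$O = - \frac{223}{5460}$ ($O = \frac{1919 + \left(8 - 143\right)}{-24031 - 19649} = \frac{1919 - 135}{-43680} = 1784 \left(- \frac{1}{43680}\right) = - \frac{223}{5460} \approx -0.040842$)
$L = 342$ ($L = \left(-44 - 13\right) \left(-6\right) = \left(-57\right) \left(-6\right) = 342$)
$L - O = 342 - - \frac{223}{5460} = 342 + \frac{223}{5460} = \frac{1867543}{5460}$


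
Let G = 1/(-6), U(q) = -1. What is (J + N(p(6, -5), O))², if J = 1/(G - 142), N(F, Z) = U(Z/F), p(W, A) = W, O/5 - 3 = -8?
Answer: 737881/727609 ≈ 1.0141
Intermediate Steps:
O = -25 (O = 15 + 5*(-8) = 15 - 40 = -25)
G = -⅙ ≈ -0.16667
N(F, Z) = -1
J = -6/853 (J = 1/(-⅙ - 142) = 1/(-853/6) = -6/853 ≈ -0.0070340)
(J + N(p(6, -5), O))² = (-6/853 - 1)² = (-859/853)² = 737881/727609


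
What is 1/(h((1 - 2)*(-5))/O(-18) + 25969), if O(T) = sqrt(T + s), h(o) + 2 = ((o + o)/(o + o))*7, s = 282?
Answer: 6855816/178038685679 - 10*sqrt(66)/178038685679 ≈ 3.8507e-5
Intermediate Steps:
h(o) = 5 (h(o) = -2 + ((o + o)/(o + o))*7 = -2 + ((2*o)/((2*o)))*7 = -2 + ((2*o)*(1/(2*o)))*7 = -2 + 1*7 = -2 + 7 = 5)
O(T) = sqrt(282 + T) (O(T) = sqrt(T + 282) = sqrt(282 + T))
1/(h((1 - 2)*(-5))/O(-18) + 25969) = 1/(5/(sqrt(282 - 18)) + 25969) = 1/(5/(sqrt(264)) + 25969) = 1/(5/((2*sqrt(66))) + 25969) = 1/(5*(sqrt(66)/132) + 25969) = 1/(5*sqrt(66)/132 + 25969) = 1/(25969 + 5*sqrt(66)/132)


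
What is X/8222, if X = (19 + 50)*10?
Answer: 345/4111 ≈ 0.083921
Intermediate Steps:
X = 690 (X = 69*10 = 690)
X/8222 = 690/8222 = 690*(1/8222) = 345/4111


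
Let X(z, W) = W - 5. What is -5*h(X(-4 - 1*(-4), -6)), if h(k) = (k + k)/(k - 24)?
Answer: -22/7 ≈ -3.1429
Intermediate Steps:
X(z, W) = -5 + W
h(k) = 2*k/(-24 + k) (h(k) = (2*k)/(-24 + k) = 2*k/(-24 + k))
-5*h(X(-4 - 1*(-4), -6)) = -10*(-5 - 6)/(-24 + (-5 - 6)) = -10*(-11)/(-24 - 11) = -10*(-11)/(-35) = -10*(-11)*(-1)/35 = -5*22/35 = -22/7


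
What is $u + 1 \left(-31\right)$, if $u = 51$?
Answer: $20$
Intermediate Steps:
$u + 1 \left(-31\right) = 51 + 1 \left(-31\right) = 51 - 31 = 20$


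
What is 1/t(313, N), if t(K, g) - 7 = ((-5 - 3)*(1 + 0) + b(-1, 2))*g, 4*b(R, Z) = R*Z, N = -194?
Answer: 1/1656 ≈ 0.00060386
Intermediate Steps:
b(R, Z) = R*Z/4 (b(R, Z) = (R*Z)/4 = R*Z/4)
t(K, g) = 7 - 17*g/2 (t(K, g) = 7 + ((-5 - 3)*(1 + 0) + (¼)*(-1)*2)*g = 7 + (-8*1 - ½)*g = 7 + (-8 - ½)*g = 7 - 17*g/2)
1/t(313, N) = 1/(7 - 17/2*(-194)) = 1/(7 + 1649) = 1/1656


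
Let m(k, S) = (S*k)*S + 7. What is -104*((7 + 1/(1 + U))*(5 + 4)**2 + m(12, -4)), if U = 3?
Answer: -81770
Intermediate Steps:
m(k, S) = 7 + k*S**2 (m(k, S) = k*S**2 + 7 = 7 + k*S**2)
-104*((7 + 1/(1 + U))*(5 + 4)**2 + m(12, -4)) = -104*((7 + 1/(1 + 3))*(5 + 4)**2 + (7 + 12*(-4)**2)) = -104*((7 + 1/4)*9**2 + (7 + 12*16)) = -104*((7 + 1/4)*81 + (7 + 192)) = -104*((29/4)*81 + 199) = -104*(2349/4 + 199) = -104*3145/4 = -81770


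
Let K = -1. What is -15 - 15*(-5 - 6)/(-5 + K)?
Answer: -85/2 ≈ -42.500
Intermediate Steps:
-15 - 15*(-5 - 6)/(-5 + K) = -15 - 15*(-5 - 6)/(-5 - 1) = -15 - (-165)/(-6) = -15 - (-165)*(-1)/6 = -15 - 15*11/6 = -15 - 55/2 = -85/2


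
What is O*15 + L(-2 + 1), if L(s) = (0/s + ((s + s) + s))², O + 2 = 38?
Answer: 549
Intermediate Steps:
O = 36 (O = -2 + 38 = 36)
L(s) = 9*s² (L(s) = (0 + (2*s + s))² = (0 + 3*s)² = (3*s)² = 9*s²)
O*15 + L(-2 + 1) = 36*15 + 9*(-2 + 1)² = 540 + 9*(-1)² = 540 + 9*1 = 540 + 9 = 549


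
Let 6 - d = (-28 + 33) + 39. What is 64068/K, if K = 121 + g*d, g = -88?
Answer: 21356/1155 ≈ 18.490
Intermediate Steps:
d = -38 (d = 6 - ((-28 + 33) + 39) = 6 - (5 + 39) = 6 - 1*44 = 6 - 44 = -38)
K = 3465 (K = 121 - 88*(-38) = 121 + 3344 = 3465)
64068/K = 64068/3465 = 64068*(1/3465) = 21356/1155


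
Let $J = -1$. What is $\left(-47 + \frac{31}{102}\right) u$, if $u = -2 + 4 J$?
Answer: $\frac{4763}{17} \approx 280.18$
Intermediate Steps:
$u = -6$ ($u = -2 + 4 \left(-1\right) = -2 - 4 = -6$)
$\left(-47 + \frac{31}{102}\right) u = \left(-47 + \frac{31}{102}\right) \left(-6\right) = \left(- \frac{4763}{102}\right) \left(-6\right) = \frac{4763}{17}$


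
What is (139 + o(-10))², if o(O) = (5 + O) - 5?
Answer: 16641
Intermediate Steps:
o(O) = O
(139 + o(-10))² = (139 - 10)² = 129² = 16641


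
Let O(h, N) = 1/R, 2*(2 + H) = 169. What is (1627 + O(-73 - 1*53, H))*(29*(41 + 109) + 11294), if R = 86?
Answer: 1094477706/43 ≈ 2.5453e+7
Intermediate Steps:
H = 165/2 (H = -2 + (½)*169 = -2 + 169/2 = 165/2 ≈ 82.500)
O(h, N) = 1/86
(1627 + O(-73 - 1*53, H))*(29*(41 + 109) + 11294) = (1627 + 1/86)*(29*(41 + 109) + 11294) = 139923*(29*150 + 11294)/86 = 139923*(4350 + 11294)/86 = (139923/86)*15644 = 1094477706/43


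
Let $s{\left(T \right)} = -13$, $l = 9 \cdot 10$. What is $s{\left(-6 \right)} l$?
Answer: $-1170$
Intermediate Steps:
$l = 90$
$s{\left(-6 \right)} l = \left(-13\right) 90 = -1170$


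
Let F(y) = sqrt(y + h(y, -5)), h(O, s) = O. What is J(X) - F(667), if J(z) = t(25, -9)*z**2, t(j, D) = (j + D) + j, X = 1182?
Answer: 57282084 - sqrt(1334) ≈ 5.7282e+7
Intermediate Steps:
t(j, D) = D + 2*j (t(j, D) = (D + j) + j = D + 2*j)
J(z) = 41*z**2 (J(z) = (-9 + 2*25)*z**2 = (-9 + 50)*z**2 = 41*z**2)
F(y) = sqrt(2)*sqrt(y) (F(y) = sqrt(y + y) = sqrt(2*y) = sqrt(2)*sqrt(y))
J(X) - F(667) = 41*1182**2 - sqrt(2)*sqrt(667) = 41*1397124 - sqrt(1334) = 57282084 - sqrt(1334)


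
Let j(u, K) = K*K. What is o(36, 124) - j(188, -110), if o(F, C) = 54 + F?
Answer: -12010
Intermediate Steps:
j(u, K) = K²
o(36, 124) - j(188, -110) = (54 + 36) - 1*(-110)² = 90 - 1*12100 = 90 - 12100 = -12010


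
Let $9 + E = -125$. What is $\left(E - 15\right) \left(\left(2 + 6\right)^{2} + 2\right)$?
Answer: $-9834$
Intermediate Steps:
$E = -134$ ($E = -9 - 125 = -134$)
$\left(E - 15\right) \left(\left(2 + 6\right)^{2} + 2\right) = \left(-134 - 15\right) \left(\left(2 + 6\right)^{2} + 2\right) = - 149 \left(8^{2} + 2\right) = - 149 \left(64 + 2\right) = \left(-149\right) 66 = -9834$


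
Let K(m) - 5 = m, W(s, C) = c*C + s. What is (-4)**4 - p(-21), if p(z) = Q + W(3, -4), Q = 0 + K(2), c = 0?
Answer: 246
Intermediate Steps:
W(s, C) = s (W(s, C) = 0*C + s = 0 + s = s)
K(m) = 5 + m
Q = 7 (Q = 0 + (5 + 2) = 0 + 7 = 7)
p(z) = 10 (p(z) = 7 + 3 = 10)
(-4)**4 - p(-21) = (-4)**4 - 1*10 = 256 - 10 = 246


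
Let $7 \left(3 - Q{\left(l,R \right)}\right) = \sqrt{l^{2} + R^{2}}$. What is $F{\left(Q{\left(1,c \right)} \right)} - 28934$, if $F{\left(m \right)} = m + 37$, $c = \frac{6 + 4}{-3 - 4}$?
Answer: $-28894 - \frac{\sqrt{149}}{49} \approx -28894.0$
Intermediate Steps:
$c = - \frac{10}{7}$ ($c = \frac{10}{-7} = 10 \left(- \frac{1}{7}\right) = - \frac{10}{7} \approx -1.4286$)
$Q{\left(l,R \right)} = 3 - \frac{\sqrt{R^{2} + l^{2}}}{7}$ ($Q{\left(l,R \right)} = 3 - \frac{\sqrt{l^{2} + R^{2}}}{7} = 3 - \frac{\sqrt{R^{2} + l^{2}}}{7}$)
$F{\left(m \right)} = 37 + m$
$F{\left(Q{\left(1,c \right)} \right)} - 28934 = \left(37 + \left(3 - \frac{\sqrt{\left(- \frac{10}{7}\right)^{2} + 1^{2}}}{7}\right)\right) - 28934 = \left(37 + \left(3 - \frac{\sqrt{\frac{100}{49} + 1}}{7}\right)\right) - 28934 = \left(37 + \left(3 - \frac{\sqrt{\frac{149}{49}}}{7}\right)\right) - 28934 = \left(37 + \left(3 - \frac{\frac{1}{7} \sqrt{149}}{7}\right)\right) - 28934 = \left(37 + \left(3 - \frac{\sqrt{149}}{49}\right)\right) - 28934 = \left(40 - \frac{\sqrt{149}}{49}\right) - 28934 = -28894 - \frac{\sqrt{149}}{49}$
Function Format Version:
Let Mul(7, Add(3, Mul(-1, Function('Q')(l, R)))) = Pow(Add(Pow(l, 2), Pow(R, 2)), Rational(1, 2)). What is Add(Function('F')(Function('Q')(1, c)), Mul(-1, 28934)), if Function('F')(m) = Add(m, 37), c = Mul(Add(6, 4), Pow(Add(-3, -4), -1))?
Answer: Add(-28894, Mul(Rational(-1, 49), Pow(149, Rational(1, 2)))) ≈ -28894.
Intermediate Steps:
c = Rational(-10, 7) (c = Mul(10, Pow(-7, -1)) = Mul(10, Rational(-1, 7)) = Rational(-10, 7) ≈ -1.4286)
Function('Q')(l, R) = Add(3, Mul(Rational(-1, 7), Pow(Add(Pow(R, 2), Pow(l, 2)), Rational(1, 2)))) (Function('Q')(l, R) = Add(3, Mul(Rational(-1, 7), Pow(Add(Pow(l, 2), Pow(R, 2)), Rational(1, 2)))) = Add(3, Mul(Rational(-1, 7), Pow(Add(Pow(R, 2), Pow(l, 2)), Rational(1, 2)))))
Function('F')(m) = Add(37, m)
Add(Function('F')(Function('Q')(1, c)), Mul(-1, 28934)) = Add(Add(37, Add(3, Mul(Rational(-1, 7), Pow(Add(Pow(Rational(-10, 7), 2), Pow(1, 2)), Rational(1, 2))))), Mul(-1, 28934)) = Add(Add(37, Add(3, Mul(Rational(-1, 7), Pow(Add(Rational(100, 49), 1), Rational(1, 2))))), -28934) = Add(Add(37, Add(3, Mul(Rational(-1, 7), Pow(Rational(149, 49), Rational(1, 2))))), -28934) = Add(Add(37, Add(3, Mul(Rational(-1, 7), Mul(Rational(1, 7), Pow(149, Rational(1, 2)))))), -28934) = Add(Add(37, Add(3, Mul(Rational(-1, 49), Pow(149, Rational(1, 2))))), -28934) = Add(Add(40, Mul(Rational(-1, 49), Pow(149, Rational(1, 2)))), -28934) = Add(-28894, Mul(Rational(-1, 49), Pow(149, Rational(1, 2))))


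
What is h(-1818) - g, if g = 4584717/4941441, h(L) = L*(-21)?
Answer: 20961083309/549049 ≈ 38177.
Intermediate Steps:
h(L) = -21*L
g = 509413/549049 (g = 4584717*(1/4941441) = 509413/549049 ≈ 0.92781)
h(-1818) - g = -21*(-1818) - 1*509413/549049 = 38178 - 509413/549049 = 20961083309/549049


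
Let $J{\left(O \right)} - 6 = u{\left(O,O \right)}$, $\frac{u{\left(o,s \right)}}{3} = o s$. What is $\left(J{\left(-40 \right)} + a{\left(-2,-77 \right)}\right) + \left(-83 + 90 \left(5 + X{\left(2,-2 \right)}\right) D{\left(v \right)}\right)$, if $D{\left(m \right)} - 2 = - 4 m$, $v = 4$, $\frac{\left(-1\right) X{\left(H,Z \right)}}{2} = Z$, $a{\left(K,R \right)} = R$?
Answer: $-6694$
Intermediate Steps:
$u{\left(o,s \right)} = 3 o s$
$X{\left(H,Z \right)} = - 2 Z$
$J{\left(O \right)} = 6 + 3 O^{2}$ ($J{\left(O \right)} = 6 + 3 O O = 6 + 3 O^{2}$)
$D{\left(m \right)} = 2 - 4 m$
$\left(J{\left(-40 \right)} + a{\left(-2,-77 \right)}\right) + \left(-83 + 90 \left(5 + X{\left(2,-2 \right)}\right) D{\left(v \right)}\right) = \left(\left(6 + 3 \left(-40\right)^{2}\right) - 77\right) + \left(-83 + 90 \left(5 - -4\right) \left(2 - 16\right)\right) = \left(\left(6 + 3 \cdot 1600\right) - 77\right) + \left(-83 + 90 \left(5 + 4\right) \left(2 - 16\right)\right) = \left(\left(6 + 4800\right) - 77\right) + \left(-83 + 90 \cdot 9 \left(-14\right)\right) = \left(4806 - 77\right) + \left(-83 + 90 \left(-126\right)\right) = 4729 - 11423 = -6694$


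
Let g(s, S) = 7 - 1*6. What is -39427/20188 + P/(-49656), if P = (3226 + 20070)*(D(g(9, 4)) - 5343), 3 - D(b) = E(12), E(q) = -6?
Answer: 104442522305/41768972 ≈ 2500.5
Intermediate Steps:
g(s, S) = 1 (g(s, S) = 7 - 6 = 1)
D(b) = 9 (D(b) = 3 - 1*(-6) = 3 + 6 = 9)
P = -124260864 (P = (3226 + 20070)*(9 - 5343) = 23296*(-5334) = -124260864)
-39427/20188 + P/(-49656) = -39427/20188 - 124260864/(-49656) = -39427*1/20188 - 124260864*(-1/49656) = -39427/20188 + 5177536/2069 = 104442522305/41768972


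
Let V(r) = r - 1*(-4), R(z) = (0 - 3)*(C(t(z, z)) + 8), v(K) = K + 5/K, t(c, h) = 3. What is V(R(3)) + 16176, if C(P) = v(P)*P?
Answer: 16114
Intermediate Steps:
C(P) = P*(P + 5/P) (C(P) = (P + 5/P)*P = P*(P + 5/P))
R(z) = -66 (R(z) = (0 - 3)*((5 + 3²) + 8) = -3*((5 + 9) + 8) = -3*(14 + 8) = -3*22 = -66)
V(r) = 4 + r (V(r) = r + 4 = 4 + r)
V(R(3)) + 16176 = (4 - 66) + 16176 = -62 + 16176 = 16114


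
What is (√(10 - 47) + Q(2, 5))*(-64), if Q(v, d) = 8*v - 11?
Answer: -320 - 64*I*√37 ≈ -320.0 - 389.3*I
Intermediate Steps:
Q(v, d) = -11 + 8*v
(√(10 - 47) + Q(2, 5))*(-64) = (√(10 - 47) + (-11 + 8*2))*(-64) = (√(-37) + (-11 + 16))*(-64) = (I*√37 + 5)*(-64) = (5 + I*√37)*(-64) = -320 - 64*I*√37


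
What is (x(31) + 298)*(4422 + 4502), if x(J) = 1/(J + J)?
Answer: 82444374/31 ≈ 2.6595e+6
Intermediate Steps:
x(J) = 1/(2*J)
(x(31) + 298)*(4422 + 4502) = ((1/2)/31 + 298)*(4422 + 4502) = ((1/2)*(1/31) + 298)*8924 = (1/62 + 298)*8924 = (18477/62)*8924 = 82444374/31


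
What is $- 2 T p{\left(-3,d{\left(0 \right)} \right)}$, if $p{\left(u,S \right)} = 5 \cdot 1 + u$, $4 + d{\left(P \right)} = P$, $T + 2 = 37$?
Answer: $-140$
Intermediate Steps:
$T = 35$ ($T = -2 + 37 = 35$)
$d{\left(P \right)} = -4 + P$
$p{\left(u,S \right)} = 5 + u$
$- 2 T p{\left(-3,d{\left(0 \right)} \right)} = \left(-2\right) 35 \left(5 - 3\right) = \left(-70\right) 2 = -140$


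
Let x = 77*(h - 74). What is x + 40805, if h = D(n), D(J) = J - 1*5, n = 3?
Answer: 34953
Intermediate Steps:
D(J) = -5 + J (D(J) = J - 5 = -5 + J)
h = -2 (h = -5 + 3 = -2)
x = -5852 (x = 77*(-2 - 74) = 77*(-76) = -5852)
x + 40805 = -5852 + 40805 = 34953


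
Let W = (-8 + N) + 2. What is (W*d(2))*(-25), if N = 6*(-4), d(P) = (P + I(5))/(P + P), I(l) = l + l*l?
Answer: 6000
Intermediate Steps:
I(l) = l + l**2
d(P) = (30 + P)/(2*P) (d(P) = (P + 5*(1 + 5))/(P + P) = (P + 5*6)/((2*P)) = (P + 30)*(1/(2*P)) = (30 + P)*(1/(2*P)) = (30 + P)/(2*P))
N = -24
W = -30 (W = (-8 - 24) + 2 = -32 + 2 = -30)
(W*d(2))*(-25) = -15*(30 + 2)/2*(-25) = -15*32/2*(-25) = -30*8*(-25) = -240*(-25) = 6000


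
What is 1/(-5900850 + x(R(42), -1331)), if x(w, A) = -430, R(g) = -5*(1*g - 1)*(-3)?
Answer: -1/5901280 ≈ -1.6945e-7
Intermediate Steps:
R(g) = -15 + 15*g (R(g) = -5*(g - 1)*(-3) = -5*(-1 + g)*(-3) = (5 - 5*g)*(-3) = -15 + 15*g)
1/(-5900850 + x(R(42), -1331)) = 1/(-5900850 - 430) = 1/(-5901280) = -1/5901280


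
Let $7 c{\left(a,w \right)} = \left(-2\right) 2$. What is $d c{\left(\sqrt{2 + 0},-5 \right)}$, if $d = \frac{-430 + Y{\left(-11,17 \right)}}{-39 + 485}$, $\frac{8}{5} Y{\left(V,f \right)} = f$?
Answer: $\frac{3355}{6244} \approx 0.53732$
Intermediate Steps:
$c{\left(a,w \right)} = - \frac{4}{7}$ ($c{\left(a,w \right)} = \frac{\left(-2\right) 2}{7} = \frac{1}{7} \left(-4\right) = - \frac{4}{7}$)
$Y{\left(V,f \right)} = \frac{5 f}{8}$
$d = - \frac{3355}{3568}$ ($d = \frac{-430 + \frac{5}{8} \cdot 17}{-39 + 485} = \frac{-430 + \frac{85}{8}}{446} = \left(- \frac{3355}{8}\right) \frac{1}{446} = - \frac{3355}{3568} \approx -0.9403$)
$d c{\left(\sqrt{2 + 0},-5 \right)} = \left(- \frac{3355}{3568}\right) \left(- \frac{4}{7}\right) = \frac{3355}{6244}$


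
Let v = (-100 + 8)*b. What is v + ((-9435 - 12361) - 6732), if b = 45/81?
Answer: -257212/9 ≈ -28579.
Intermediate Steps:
b = 5/9 (b = 45*(1/81) = 5/9 ≈ 0.55556)
v = -460/9 (v = (-100 + 8)*(5/9) = -92*5/9 = -460/9 ≈ -51.111)
v + ((-9435 - 12361) - 6732) = -460/9 + ((-9435 - 12361) - 6732) = -460/9 + (-21796 - 6732) = -460/9 - 28528 = -257212/9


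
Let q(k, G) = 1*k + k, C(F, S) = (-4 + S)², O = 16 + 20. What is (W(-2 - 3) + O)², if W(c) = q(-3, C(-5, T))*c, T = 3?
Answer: 4356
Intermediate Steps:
O = 36
q(k, G) = 2*k (q(k, G) = k + k = 2*k)
W(c) = -6*c (W(c) = (2*(-3))*c = -6*c)
(W(-2 - 3) + O)² = (-6*(-2 - 3) + 36)² = (-6*(-5) + 36)² = (30 + 36)² = 66² = 4356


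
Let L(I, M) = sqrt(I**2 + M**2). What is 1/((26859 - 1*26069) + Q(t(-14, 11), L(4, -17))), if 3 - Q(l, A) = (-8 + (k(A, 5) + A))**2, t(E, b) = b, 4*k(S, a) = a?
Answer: 113264/35882161 - 3456*sqrt(305)/35882161 ≈ 0.0014745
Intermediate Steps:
k(S, a) = a/4
Q(l, A) = 3 - (-27/4 + A)**2 (Q(l, A) = 3 - (-8 + ((1/4)*5 + A))**2 = 3 - (-8 + (5/4 + A))**2 = 3 - (-27/4 + A)**2)
1/((26859 - 1*26069) + Q(t(-14, 11), L(4, -17))) = 1/((26859 - 1*26069) + (3 - (-27 + 4*sqrt(4**2 + (-17)**2))**2/16)) = 1/((26859 - 26069) + (3 - (-27 + 4*sqrt(16 + 289))**2/16)) = 1/(790 + (3 - (-27 + 4*sqrt(305))**2/16)) = 1/(793 - (-27 + 4*sqrt(305))**2/16)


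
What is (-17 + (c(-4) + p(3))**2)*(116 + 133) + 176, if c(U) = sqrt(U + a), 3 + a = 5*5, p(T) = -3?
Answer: 2666 - 4482*sqrt(2) ≈ -3672.5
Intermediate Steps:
a = 22 (a = -3 + 5*5 = -3 + 25 = 22)
c(U) = sqrt(22 + U) (c(U) = sqrt(U + 22) = sqrt(22 + U))
(-17 + (c(-4) + p(3))**2)*(116 + 133) + 176 = (-17 + (sqrt(22 - 4) - 3)**2)*(116 + 133) + 176 = (-17 + (sqrt(18) - 3)**2)*249 + 176 = (-17 + (3*sqrt(2) - 3)**2)*249 + 176 = (-17 + (-3 + 3*sqrt(2))**2)*249 + 176 = (-4233 + 249*(-3 + 3*sqrt(2))**2) + 176 = -4057 + 249*(-3 + 3*sqrt(2))**2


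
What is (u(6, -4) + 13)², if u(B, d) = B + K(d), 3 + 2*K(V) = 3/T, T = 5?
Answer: 7921/25 ≈ 316.84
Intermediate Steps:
K(V) = -6/5 (K(V) = -3/2 + (3/5)/2 = -3/2 + (3*(⅕))/2 = -3/2 + (½)*(⅗) = -3/2 + 3/10 = -6/5)
u(B, d) = -6/5 + B (u(B, d) = B - 6/5 = -6/5 + B)
(u(6, -4) + 13)² = ((-6/5 + 6) + 13)² = (24/5 + 13)² = (89/5)² = 7921/25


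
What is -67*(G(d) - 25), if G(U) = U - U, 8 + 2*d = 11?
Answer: 1675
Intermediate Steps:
d = 3/2 (d = -4 + (½)*11 = -4 + 11/2 = 3/2 ≈ 1.5000)
G(U) = 0
-67*(G(d) - 25) = -67*(0 - 25) = -67*(-25) = 1675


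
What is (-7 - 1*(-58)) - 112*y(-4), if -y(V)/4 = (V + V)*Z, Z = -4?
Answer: 14387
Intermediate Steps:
y(V) = 32*V (y(V) = -4*(V + V)*(-4) = -4*2*V*(-4) = -(-32)*V = 32*V)
(-7 - 1*(-58)) - 112*y(-4) = (-7 - 1*(-58)) - 3584*(-4) = (-7 + 58) - 112*(-128) = 51 + 14336 = 14387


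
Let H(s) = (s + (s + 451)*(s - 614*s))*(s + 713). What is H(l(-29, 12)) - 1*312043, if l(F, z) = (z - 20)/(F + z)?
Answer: -458045145515/4913 ≈ -9.3231e+7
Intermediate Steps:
l(F, z) = (-20 + z)/(F + z)
H(s) = (713 + s)*(s - 613*s*(451 + s)) (H(s) = (s + (451 + s)*(-613*s))*(713 + s) = (s - 613*s*(451 + s))*(713 + s) = (713 + s)*(s - 613*s*(451 + s)))
H(l(-29, 12)) - 1*312043 = -(-20 + 12)/(-29 + 12)*(197117406 + 613*((-20 + 12)/(-29 + 12))**2 + 713531*((-20 + 12)/(-29 + 12))) - 1*312043 = --8/(-17)*(197117406 + 613*(-8/(-17))**2 + 713531*(-8/(-17))) - 312043 = -(-1/17*(-8))*(197117406 + 613*(-1/17*(-8))**2 + 713531*(-1/17*(-8))) - 312043 = -1*8/17*(197117406 + 613*(8/17)**2 + 713531*(8/17)) - 312043 = -1*8/17*(197117406 + 613*(64/289) + 5708248/17) - 312043 = -1*8/17*(197117406 + 39232/289 + 5708248/17) - 312043 = -1*8/17*57064009782/289 - 312043 = -456512078256/4913 - 312043 = -458045145515/4913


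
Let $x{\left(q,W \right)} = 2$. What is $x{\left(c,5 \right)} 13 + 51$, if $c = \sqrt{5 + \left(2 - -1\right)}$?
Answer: $77$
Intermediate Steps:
$c = 2 \sqrt{2}$ ($c = \sqrt{5 + \left(2 + 1\right)} = \sqrt{5 + 3} = \sqrt{8} = 2 \sqrt{2} \approx 2.8284$)
$x{\left(c,5 \right)} 13 + 51 = 2 \cdot 13 + 51 = 26 + 51 = 77$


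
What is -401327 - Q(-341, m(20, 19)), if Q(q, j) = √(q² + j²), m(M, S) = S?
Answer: -401327 - √116642 ≈ -4.0167e+5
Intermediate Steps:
Q(q, j) = √(j² + q²)
-401327 - Q(-341, m(20, 19)) = -401327 - √(19² + (-341)²) = -401327 - √(361 + 116281) = -401327 - √116642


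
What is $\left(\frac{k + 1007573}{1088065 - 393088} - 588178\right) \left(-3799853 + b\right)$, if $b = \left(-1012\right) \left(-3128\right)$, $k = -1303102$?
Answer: $\frac{86430020978378965}{231659} \approx 3.7309 \cdot 10^{11}$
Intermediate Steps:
$b = 3165536$
$\left(\frac{k + 1007573}{1088065 - 393088} - 588178\right) \left(-3799853 + b\right) = \left(\frac{-1303102 + 1007573}{1088065 - 393088} - 588178\right) \left(-3799853 + 3165536\right) = \left(- \frac{295529}{1088065 - 393088} - 588178\right) \left(-634317\right) = \left(- \frac{295529}{694977} - 588178\right) \left(-634317\right) = \left(- \frac{408770477435}{694977}\right) \left(-634317\right) = \frac{86430020978378965}{231659}$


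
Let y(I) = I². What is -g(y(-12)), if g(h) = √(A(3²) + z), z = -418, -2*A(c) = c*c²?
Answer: -I*√3130/2 ≈ -27.973*I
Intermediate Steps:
A(c) = -c³/2 (A(c) = -c*c²/2 = -c³/2)
g(h) = I*√3130/2 (g(h) = √(-(3²)³/2 - 418) = √(-½*9³ - 418) = √(-½*729 - 418) = √(-729/2 - 418) = √(-1565/2) = I*√3130/2)
-g(y(-12)) = -I*√3130/2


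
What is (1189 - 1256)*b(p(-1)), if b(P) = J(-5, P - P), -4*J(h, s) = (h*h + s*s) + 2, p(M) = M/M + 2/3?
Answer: 1809/4 ≈ 452.25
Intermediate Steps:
p(M) = 5/3 (p(M) = 1 + 2*(⅓) = 1 + ⅔ = 5/3)
J(h, s) = -½ - h²/4 - s²/4 (J(h, s) = -((h*h + s*s) + 2)/4 = -((h² + s²) + 2)/4 = -(2 + h² + s²)/4 = -½ - h²/4 - s²/4)
b(P) = -27/4 (b(P) = -½ - ¼*(-5)² - (P - P)²/4 = -½ - ¼*25 - ¼*0² = -½ - 25/4 - ¼*0 = -½ - 25/4 + 0 = -27/4)
(1189 - 1256)*b(p(-1)) = (1189 - 1256)*(-27/4) = -67*(-27/4) = 1809/4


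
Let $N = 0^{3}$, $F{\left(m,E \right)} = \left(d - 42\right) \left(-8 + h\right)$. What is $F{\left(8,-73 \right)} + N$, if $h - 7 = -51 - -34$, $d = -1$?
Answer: $774$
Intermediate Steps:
$h = -10$ ($h = 7 - 17 = -10$)
$F{\left(m,E \right)} = 774$ ($F{\left(m,E \right)} = \left(-1 - 42\right) \left(-8 - 10\right) = \left(-43\right) \left(-18\right) = 774$)
$N = 0$
$F{\left(8,-73 \right)} + N = 774 + 0 = 774$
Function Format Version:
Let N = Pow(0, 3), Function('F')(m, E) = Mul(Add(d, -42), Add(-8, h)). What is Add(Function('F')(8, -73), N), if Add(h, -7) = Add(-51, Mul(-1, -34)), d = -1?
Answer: 774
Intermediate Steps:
h = -10 (h = Add(7, Add(-51, Mul(-1, -34))) = Add(7, Add(-51, 34)) = Add(7, -17) = -10)
Function('F')(m, E) = 774 (Function('F')(m, E) = Mul(Add(-1, -42), Add(-8, -10)) = Mul(-43, -18) = 774)
N = 0
Add(Function('F')(8, -73), N) = Add(774, 0) = 774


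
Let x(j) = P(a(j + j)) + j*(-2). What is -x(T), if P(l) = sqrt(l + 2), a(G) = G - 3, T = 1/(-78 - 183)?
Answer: -2/261 - I*sqrt(7627)/87 ≈ -0.0076628 - 1.0038*I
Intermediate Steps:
T = -1/261 (T = 1/(-261) = -1/261 ≈ -0.0038314)
a(G) = -3 + G
P(l) = sqrt(2 + l)
x(j) = sqrt(-1 + 2*j) - 2*j (x(j) = sqrt(2 + (-3 + (j + j))) + j*(-2) = sqrt(2 + (-3 + 2*j)) - 2*j = sqrt(-1 + 2*j) - 2*j)
-x(T) = -(sqrt(-1 + 2*(-1/261)) - 2*(-1/261)) = -(sqrt(-1 - 2/261) + 2/261) = -(sqrt(-263/261) + 2/261) = -(I*sqrt(7627)/87 + 2/261) = -(2/261 + I*sqrt(7627)/87) = -2/261 - I*sqrt(7627)/87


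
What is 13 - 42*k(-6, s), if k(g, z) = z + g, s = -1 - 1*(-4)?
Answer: 139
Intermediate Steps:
s = 3 (s = -1 + 4 = 3)
k(g, z) = g + z
13 - 42*k(-6, s) = 13 - 42*(-6 + 3) = 13 - 42*(-3) = 13 + 126 = 139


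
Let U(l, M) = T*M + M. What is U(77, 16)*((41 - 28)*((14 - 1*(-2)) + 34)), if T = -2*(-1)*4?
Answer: 93600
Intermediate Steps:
T = 8 (T = 2*4 = 8)
U(l, M) = 9*M (U(l, M) = 8*M + M = 9*M)
U(77, 16)*((41 - 28)*((14 - 1*(-2)) + 34)) = (9*16)*((41 - 28)*((14 - 1*(-2)) + 34)) = 144*(13*((14 + 2) + 34)) = 144*(13*(16 + 34)) = 144*(13*50) = 144*650 = 93600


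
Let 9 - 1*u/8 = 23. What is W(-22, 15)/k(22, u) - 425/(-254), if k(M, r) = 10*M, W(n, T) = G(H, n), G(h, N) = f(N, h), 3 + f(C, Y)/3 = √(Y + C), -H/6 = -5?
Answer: 45607/27940 + 3*√2/110 ≈ 1.6709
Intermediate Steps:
H = 30 (H = -6*(-5) = 30)
f(C, Y) = -9 + 3*√(C + Y) (f(C, Y) = -9 + 3*√(Y + C) = -9 + 3*√(C + Y))
G(h, N) = -9 + 3*√(N + h)
u = -112 (u = 72 - 8*23 = 72 - 184 = -112)
W(n, T) = -9 + 3*√(30 + n) (W(n, T) = -9 + 3*√(n + 30) = -9 + 3*√(30 + n))
W(-22, 15)/k(22, u) - 425/(-254) = (-9 + 3*√(30 - 22))/((10*22)) - 425/(-254) = (-9 + 3*√8)/220 - 425*(-1/254) = (-9 + 3*(2*√2))*(1/220) + 425/254 = (-9 + 6*√2)*(1/220) + 425/254 = (-9/220 + 3*√2/110) + 425/254 = 45607/27940 + 3*√2/110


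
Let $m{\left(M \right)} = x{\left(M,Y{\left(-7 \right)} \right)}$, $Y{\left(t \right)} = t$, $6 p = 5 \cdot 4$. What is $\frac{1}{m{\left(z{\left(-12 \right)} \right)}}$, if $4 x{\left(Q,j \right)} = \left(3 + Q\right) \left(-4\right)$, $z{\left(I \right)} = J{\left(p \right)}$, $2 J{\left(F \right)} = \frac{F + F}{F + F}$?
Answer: $- \frac{2}{7} \approx -0.28571$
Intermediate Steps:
$p = \frac{10}{3}$ ($p = \frac{5 \cdot 4}{6} = \frac{1}{6} \cdot 20 = \frac{10}{3} \approx 3.3333$)
$J{\left(F \right)} = \frac{1}{2}$ ($J{\left(F \right)} = \frac{\left(F + F\right) \frac{1}{F + F}}{2} = \frac{2 F \frac{1}{2 F}}{2} = \frac{1}{2} \cdot 1 = \frac{1}{2}$)
$z{\left(I \right)} = \frac{1}{2}$
$x{\left(Q,j \right)} = -3 - Q$ ($x{\left(Q,j \right)} = \frac{\left(3 + Q\right) \left(-4\right)}{4} = \frac{-12 - 4 Q}{4} = -3 - Q$)
$m{\left(M \right)} = -3 - M$
$\frac{1}{m{\left(z{\left(-12 \right)} \right)}} = \frac{1}{-3 - \frac{1}{2}} = \frac{1}{- \frac{7}{2}} = - \frac{2}{7}$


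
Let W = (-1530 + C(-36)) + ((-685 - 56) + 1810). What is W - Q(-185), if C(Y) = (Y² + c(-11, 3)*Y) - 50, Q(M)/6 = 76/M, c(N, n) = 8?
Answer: 92401/185 ≈ 499.46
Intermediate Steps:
Q(M) = 456/M (Q(M) = 6*(76/M) = 456/M)
C(Y) = -50 + Y² + 8*Y (C(Y) = (Y² + 8*Y) - 50 = -50 + Y² + 8*Y)
W = 497 (W = (-1530 + (-50 + (-36)² + 8*(-36))) + ((-685 - 56) + 1810) = (-1530 + (-50 + 1296 - 288)) + (-741 + 1810) = (-1530 + 958) + 1069 = -572 + 1069 = 497)
W - Q(-185) = 497 - 456/(-185) = 497 - 456*(-1)/185 = 497 - 1*(-456/185) = 497 + 456/185 = 92401/185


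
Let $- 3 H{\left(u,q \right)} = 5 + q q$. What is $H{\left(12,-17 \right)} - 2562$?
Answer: $-2660$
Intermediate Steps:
$H{\left(u,q \right)} = - \frac{5}{3} - \frac{q^{2}}{3}$ ($H{\left(u,q \right)} = - \frac{5 + q q}{3} = - \frac{5 + q^{2}}{3} = - \frac{5}{3} - \frac{q^{2}}{3}$)
$H{\left(12,-17 \right)} - 2562 = \left(- \frac{5}{3} - \frac{\left(-17\right)^{2}}{3}\right) - 2562 = \left(- \frac{5}{3} - \frac{289}{3}\right) - 2562 = -98 - 2562 = -2660$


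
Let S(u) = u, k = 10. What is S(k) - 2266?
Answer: -2256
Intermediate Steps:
S(k) - 2266 = 10 - 2266 = -2256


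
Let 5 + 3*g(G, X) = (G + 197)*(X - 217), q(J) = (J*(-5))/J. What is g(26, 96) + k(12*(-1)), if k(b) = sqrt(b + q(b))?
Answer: -8996 + I*sqrt(17) ≈ -8996.0 + 4.1231*I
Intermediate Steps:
q(J) = -5 (q(J) = (-5*J)/J = -5)
g(G, X) = -5/3 + (-217 + X)*(197 + G)/3 (g(G, X) = -5/3 + ((G + 197)*(X - 217))/3 = -5/3 + ((197 + G)*(-217 + X))/3 = -5/3 + ((-217 + X)*(197 + G))/3 = -5/3 + (-217 + X)*(197 + G)/3)
k(b) = sqrt(-5 + b) (k(b) = sqrt(b - 5) = sqrt(-5 + b))
g(26, 96) + k(12*(-1)) = (-42754/3 - 217/3*26 + (197/3)*96 + (1/3)*26*96) + sqrt(-5 + 12*(-1)) = (-42754/3 - 5642/3 + 6304 + 832) + sqrt(-5 - 12) = -8996 + sqrt(-17) = -8996 + I*sqrt(17)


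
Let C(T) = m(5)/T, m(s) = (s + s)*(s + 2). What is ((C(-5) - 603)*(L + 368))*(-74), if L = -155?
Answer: 9725154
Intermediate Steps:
m(s) = 2*s*(2 + s) (m(s) = (2*s)*(2 + s) = 2*s*(2 + s))
C(T) = 70/T (C(T) = (2*5*(2 + 5))/T = (2*5*7)/T = 70/T)
((C(-5) - 603)*(L + 368))*(-74) = ((70/(-5) - 603)*(-155 + 368))*(-74) = ((70*(-1/5) - 603)*213)*(-74) = ((-14 - 603)*213)*(-74) = -617*213*(-74) = -131421*(-74) = 9725154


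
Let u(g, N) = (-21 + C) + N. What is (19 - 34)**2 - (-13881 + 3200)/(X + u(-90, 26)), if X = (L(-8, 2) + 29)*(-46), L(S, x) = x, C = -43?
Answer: 318719/1464 ≈ 217.70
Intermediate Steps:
X = -1426 (X = (2 + 29)*(-46) = 31*(-46) = -1426)
u(g, N) = -64 + N (u(g, N) = (-21 - 43) + N = -64 + N)
(19 - 34)**2 - (-13881 + 3200)/(X + u(-90, 26)) = (19 - 34)**2 - (-13881 + 3200)/(-1426 + (-64 + 26)) = (-15)**2 - (-10681)/(-1426 - 38) = 225 - (-10681)/(-1464) = 225 - (-10681)*(-1)/1464 = 225 - 1*10681/1464 = 225 - 10681/1464 = 318719/1464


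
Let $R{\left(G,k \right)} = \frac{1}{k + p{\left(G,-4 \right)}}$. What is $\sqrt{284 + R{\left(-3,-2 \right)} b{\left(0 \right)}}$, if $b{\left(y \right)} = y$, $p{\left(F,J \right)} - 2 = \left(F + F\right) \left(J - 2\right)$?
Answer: $2 \sqrt{71} \approx 16.852$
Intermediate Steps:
$p{\left(F,J \right)} = 2 + 2 F \left(-2 + J\right)$ ($p{\left(F,J \right)} = 2 + \left(F + F\right) \left(J - 2\right) = 2 + 2 F \left(-2 + J\right)$)
$R{\left(G,k \right)} = \frac{1}{2 + k - 12 G}$ ($R{\left(G,k \right)} = \frac{1}{k + \left(2 - 4 G + 2 G \left(-4\right)\right)} = \frac{1}{k - \left(-2 + 12 G\right)} = \frac{1}{2 + k - 12 G}$)
$\sqrt{284 + R{\left(-3,-2 \right)} b{\left(0 \right)}} = \sqrt{284 + \frac{1}{2 - 2 - -36} \cdot 0} = \sqrt{284 + \frac{1}{2 - 2 + 36} \cdot 0} = \sqrt{284 + \frac{1}{36} \cdot 0} = \sqrt{284 + 0} = \sqrt{284} = 2 \sqrt{71}$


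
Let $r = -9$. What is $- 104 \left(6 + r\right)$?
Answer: $312$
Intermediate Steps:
$- 104 \left(6 + r\right) = - 104 \left(6 - 9\right) = \left(-104\right) \left(-3\right) = 312$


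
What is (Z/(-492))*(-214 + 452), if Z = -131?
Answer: 15589/246 ≈ 63.370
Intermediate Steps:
(Z/(-492))*(-214 + 452) = (-131/(-492))*(-214 + 452) = -131*(-1/492)*238 = (131/492)*238 = 15589/246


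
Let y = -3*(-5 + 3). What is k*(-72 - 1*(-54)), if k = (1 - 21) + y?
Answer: 252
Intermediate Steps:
y = 6 (y = -3*(-2) = 6)
k = -14 (k = (1 - 21) + 6 = -20 + 6 = -14)
k*(-72 - 1*(-54)) = -14*(-72 - 1*(-54)) = -14*(-72 + 54) = -14*(-18) = 252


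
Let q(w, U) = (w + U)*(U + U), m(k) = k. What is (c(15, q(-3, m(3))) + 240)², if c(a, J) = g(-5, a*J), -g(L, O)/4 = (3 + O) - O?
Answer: 51984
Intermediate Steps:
q(w, U) = 2*U*(U + w) (q(w, U) = (U + w)*(2*U) = 2*U*(U + w))
g(L, O) = -12 (g(L, O) = -4*((3 + O) - O) = -4*3 = -12)
c(a, J) = -12
(c(15, q(-3, m(3))) + 240)² = (-12 + 240)² = 228² = 51984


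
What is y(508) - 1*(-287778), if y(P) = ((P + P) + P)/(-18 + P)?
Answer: 70506372/245 ≈ 2.8778e+5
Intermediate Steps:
y(P) = 3*P/(-18 + P) (y(P) = (2*P + P)/(-18 + P) = (3*P)/(-18 + P) = 3*P/(-18 + P))
y(508) - 1*(-287778) = 3*508/(-18 + 508) - 1*(-287778) = 3*508/490 + 287778 = 3*508*(1/490) + 287778 = 762/245 + 287778 = 70506372/245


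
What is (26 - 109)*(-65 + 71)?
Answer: -498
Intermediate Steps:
(26 - 109)*(-65 + 71) = -83*6 = -498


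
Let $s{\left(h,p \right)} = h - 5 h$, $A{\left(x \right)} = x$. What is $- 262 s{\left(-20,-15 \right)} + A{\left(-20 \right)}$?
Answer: $-20980$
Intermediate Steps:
$s{\left(h,p \right)} = - 4 h$
$- 262 s{\left(-20,-15 \right)} + A{\left(-20 \right)} = - 262 \left(\left(-4\right) \left(-20\right)\right) - 20 = \left(-262\right) 80 - 20 = -20960 - 20 = -20980$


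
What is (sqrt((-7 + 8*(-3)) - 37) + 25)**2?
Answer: 557 + 100*I*sqrt(17) ≈ 557.0 + 412.31*I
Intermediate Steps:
(sqrt((-7 + 8*(-3)) - 37) + 25)**2 = (sqrt((-7 - 24) - 37) + 25)**2 = (sqrt(-31 - 37) + 25)**2 = (sqrt(-68) + 25)**2 = (2*I*sqrt(17) + 25)**2 = (25 + 2*I*sqrt(17))**2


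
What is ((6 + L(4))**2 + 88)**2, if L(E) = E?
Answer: 35344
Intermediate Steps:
((6 + L(4))**2 + 88)**2 = ((6 + 4)**2 + 88)**2 = (10**2 + 88)**2 = (100 + 88)**2 = 188**2 = 35344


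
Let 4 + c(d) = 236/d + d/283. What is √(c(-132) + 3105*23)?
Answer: 14*√31775770059/9339 ≈ 267.22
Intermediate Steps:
c(d) = -4 + 236/d + d/283 (c(d) = -4 + (236/d + d/283) = -4 + 236/d + d/283)
√(c(-132) + 3105*23) = √((-4 + 236/(-132) + (1/283)*(-132)) + 3105*23) = √((-4 + 236*(-1/132) - 132/283) + 71415) = √((-4 - 59/33 - 132/283) + 71415) = √(-58409/9339 + 71415) = √(666886276/9339) = 14*√31775770059/9339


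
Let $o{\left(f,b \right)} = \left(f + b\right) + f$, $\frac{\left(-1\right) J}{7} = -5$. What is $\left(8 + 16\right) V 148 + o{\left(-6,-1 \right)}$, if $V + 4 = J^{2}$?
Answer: $4336979$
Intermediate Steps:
$J = 35$ ($J = \left(-7\right) \left(-5\right) = 35$)
$o{\left(f,b \right)} = b + 2 f$ ($o{\left(f,b \right)} = \left(b + f\right) + f = b + 2 f$)
$V = 1221$ ($V = -4 + 35^{2} = -4 + 1225 = 1221$)
$\left(8 + 16\right) V 148 + o{\left(-6,-1 \right)} = \left(8 + 16\right) 1221 \cdot 148 + \left(-1 + 2 \left(-6\right)\right) = 24 \cdot 1221 \cdot 148 - 13 = 29304 \cdot 148 - 13 = 4336992 - 13 = 4336979$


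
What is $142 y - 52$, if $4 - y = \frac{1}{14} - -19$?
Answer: $- \frac{15345}{7} \approx -2192.1$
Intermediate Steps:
$y = - \frac{211}{14}$ ($y = 4 - \left(\frac{1}{14} - -19\right) = 4 - \left(\frac{1}{14} + 19\right) = 4 - \frac{267}{14} = - \frac{211}{14} \approx -15.071$)
$142 y - 52 = 142 \left(- \frac{211}{14}\right) - 52 = - \frac{14981}{7} - 52 = - \frac{15345}{7}$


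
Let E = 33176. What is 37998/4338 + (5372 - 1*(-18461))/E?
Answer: 75778289/7995416 ≈ 9.4777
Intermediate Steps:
37998/4338 + (5372 - 1*(-18461))/E = 37998/4338 + (5372 - 1*(-18461))/33176 = 37998*(1/4338) + (5372 + 18461)*(1/33176) = 2111/241 + 23833*(1/33176) = 2111/241 + 23833/33176 = 75778289/7995416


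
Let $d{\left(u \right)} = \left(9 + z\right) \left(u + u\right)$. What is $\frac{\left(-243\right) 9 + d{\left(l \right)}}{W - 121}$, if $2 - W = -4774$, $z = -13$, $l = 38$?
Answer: $- \frac{2491}{4655} \approx -0.53512$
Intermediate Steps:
$W = 4776$ ($W = 2 - -4774 = 2 + 4774 = 4776$)
$d{\left(u \right)} = - 8 u$ ($d{\left(u \right)} = \left(9 - 13\right) \left(u + u\right) = - 4 \cdot 2 u = - 8 u$)
$\frac{\left(-243\right) 9 + d{\left(l \right)}}{W - 121} = \frac{\left(-243\right) 9 - 304}{4776 - 121} = \frac{-2187 - 304}{4655} = \left(-2491\right) \frac{1}{4655} = - \frac{2491}{4655}$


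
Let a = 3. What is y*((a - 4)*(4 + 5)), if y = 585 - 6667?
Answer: 54738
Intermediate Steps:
y = -6082
y*((a - 4)*(4 + 5)) = -6082*(3 - 4)*(4 + 5) = -(-6082)*9 = -6082*(-9) = 54738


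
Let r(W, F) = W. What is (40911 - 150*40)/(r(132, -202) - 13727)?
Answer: -34911/13595 ≈ -2.5679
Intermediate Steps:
(40911 - 150*40)/(r(132, -202) - 13727) = (40911 - 150*40)/(132 - 13727) = (40911 - 6000)/(-13595) = 34911*(-1/13595) = -34911/13595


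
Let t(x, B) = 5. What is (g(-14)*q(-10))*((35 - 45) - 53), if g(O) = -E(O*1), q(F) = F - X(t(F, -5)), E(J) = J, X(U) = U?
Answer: 13230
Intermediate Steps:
q(F) = -5 + F (q(F) = F - 1*5 = F - 5 = -5 + F)
g(O) = -O
(g(-14)*q(-10))*((35 - 45) - 53) = ((-1*(-14))*(-5 - 10))*((35 - 45) - 53) = (14*(-15))*(-10 - 53) = -210*(-63) = 13230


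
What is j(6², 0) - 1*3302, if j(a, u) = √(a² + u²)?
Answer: -3266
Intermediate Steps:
j(6², 0) - 1*3302 = √((6²)² + 0²) - 1*3302 = √(36² + 0) - 3302 = √(1296 + 0) - 3302 = √1296 - 3302 = 36 - 3302 = -3266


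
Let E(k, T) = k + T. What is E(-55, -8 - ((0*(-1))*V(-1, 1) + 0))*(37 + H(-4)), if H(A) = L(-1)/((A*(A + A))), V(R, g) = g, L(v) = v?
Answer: -74529/32 ≈ -2329.0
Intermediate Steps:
H(A) = -1/(2*A²) (H(A) = -1/(A*(A + A)) = -1/(A*(2*A)) = -1/(2*A²))
E(k, T) = T + k
E(-55, -8 - ((0*(-1))*V(-1, 1) + 0))*(37 + H(-4)) = ((-8 - ((0*(-1))*1 + 0)) - 55)*(37 - ½/(-4)²) = ((-8 - (0*1 + 0)) - 55)*(37 - ½*1/16) = ((-8 - (0 + 0)) - 55)*(37 - 1/32) = ((-8 - 1*0) - 55)*(1183/32) = ((-8 + 0) - 55)*(1183/32) = (-8 - 55)*(1183/32) = -63*1183/32 = -74529/32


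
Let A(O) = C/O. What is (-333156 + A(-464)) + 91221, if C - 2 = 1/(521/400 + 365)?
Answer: -8224065634041/33992872 ≈ -2.4194e+5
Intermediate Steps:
C = 293442/146521 (C = 2 + 1/(521/400 + 365) = 2 + 1/(146521/400) = 2 + 400/146521 = 293442/146521 ≈ 2.0027)
A(O) = 293442/(146521*O)
(-333156 + A(-464)) + 91221 = (-333156 + (293442/146521)/(-464)) + 91221 = (-333156 + (293442/146521)*(-1/464)) + 91221 = (-333156 - 146721/33992872) + 91221 = -11324929410753/33992872 + 91221 = -8224065634041/33992872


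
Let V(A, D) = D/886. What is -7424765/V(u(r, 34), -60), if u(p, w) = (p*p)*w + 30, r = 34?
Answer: 657834179/6 ≈ 1.0964e+8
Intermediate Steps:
u(p, w) = 30 + w*p² (u(p, w) = p²*w + 30 = w*p² + 30 = 30 + w*p²)
V(A, D) = D/886 (V(A, D) = D*(1/886) = D/886)
-7424765/V(u(r, 34), -60) = -7424765/((1/886)*(-60)) = -7424765/(-30/443) = -7424765*(-443/30) = 657834179/6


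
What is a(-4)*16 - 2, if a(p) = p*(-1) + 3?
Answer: 110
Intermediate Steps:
a(p) = 3 - p (a(p) = -p + 3 = 3 - p)
a(-4)*16 - 2 = (3 - 1*(-4))*16 - 2 = (3 + 4)*16 - 2 = 7*16 - 2 = 112 - 2 = 110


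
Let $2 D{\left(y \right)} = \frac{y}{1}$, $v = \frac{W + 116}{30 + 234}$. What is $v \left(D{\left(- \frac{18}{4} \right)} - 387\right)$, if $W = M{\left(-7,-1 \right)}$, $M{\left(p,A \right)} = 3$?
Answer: $- \frac{61761}{352} \approx -175.46$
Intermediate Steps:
$W = 3$
$v = \frac{119}{264}$ ($v = \frac{3 + 116}{30 + 234} = \frac{119}{264} \approx 0.45076$)
$D{\left(y \right)} = \frac{y}{2}$ ($D{\left(y \right)} = \frac{y 1^{-1}}{2} = \frac{y 1}{2} = \frac{y}{2}$)
$v \left(D{\left(- \frac{18}{4} \right)} - 387\right) = \frac{119 \left(\frac{\left(-18\right) \frac{1}{4}}{2} - 387\right)}{264} = \frac{119 \left(\frac{1}{2} \left(- \frac{9}{2}\right) - 387\right)}{264} = \frac{119 \left(- \frac{9}{4} - 387\right)}{264} = \frac{119}{264} \left(- \frac{1557}{4}\right) = - \frac{61761}{352}$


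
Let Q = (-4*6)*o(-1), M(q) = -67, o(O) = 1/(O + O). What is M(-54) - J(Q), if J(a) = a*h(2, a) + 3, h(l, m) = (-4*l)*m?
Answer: 1082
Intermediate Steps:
h(l, m) = -4*l*m
o(O) = 1/(2*O)
Q = 12 (Q = (-4*6)*((½)/(-1)) = -12*(-1) = -24*(-½) = 12)
J(a) = 3 - 8*a² (J(a) = a*(-4*2*a) + 3 = a*(-8*a) + 3 = -8*a² + 3 = 3 - 8*a²)
M(-54) - J(Q) = -67 - (3 - 8*12²) = -67 - (3 - 8*144) = -67 - (3 - 1152) = -67 - 1*(-1149) = -67 + 1149 = 1082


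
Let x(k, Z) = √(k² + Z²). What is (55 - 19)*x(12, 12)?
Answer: 432*√2 ≈ 610.94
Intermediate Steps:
x(k, Z) = √(Z² + k²)
(55 - 19)*x(12, 12) = (55 - 19)*√(12² + 12²) = 36*√(144 + 144) = 36*√288 = 36*(12*√2) = 432*√2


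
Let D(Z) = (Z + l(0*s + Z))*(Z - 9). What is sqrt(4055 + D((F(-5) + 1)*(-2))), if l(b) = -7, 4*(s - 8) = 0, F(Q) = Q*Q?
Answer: sqrt(7654) ≈ 87.487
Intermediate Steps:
F(Q) = Q**2
s = 8 (s = 8 + (1/4)*0 = 8 + 0 = 8)
D(Z) = (-9 + Z)*(-7 + Z) (D(Z) = (Z - 7)*(Z - 9) = (-7 + Z)*(-9 + Z) = (-9 + Z)*(-7 + Z))
sqrt(4055 + D((F(-5) + 1)*(-2))) = sqrt(4055 + (63 + (((-5)**2 + 1)*(-2))**2 - 16*((-5)**2 + 1)*(-2))) = sqrt(4055 + (63 + ((25 + 1)*(-2))**2 - 16*(25 + 1)*(-2))) = sqrt(4055 + (63 + (26*(-2))**2 - 416*(-2))) = sqrt(4055 + (63 + (-52)**2 - 16*(-52))) = sqrt(4055 + (63 + 2704 + 832)) = sqrt(4055 + 3599) = sqrt(7654)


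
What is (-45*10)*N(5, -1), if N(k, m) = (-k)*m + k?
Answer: -4500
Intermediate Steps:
N(k, m) = k - k*m (N(k, m) = -k*m + k = k - k*m)
(-45*10)*N(5, -1) = (-45*10)*(5*(1 - 1*(-1))) = -2250*(1 + 1) = -2250*2 = -450*10 = -4500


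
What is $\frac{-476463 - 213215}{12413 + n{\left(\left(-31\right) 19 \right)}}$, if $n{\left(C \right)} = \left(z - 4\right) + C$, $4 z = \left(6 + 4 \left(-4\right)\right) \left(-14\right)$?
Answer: $- \frac{689678}{11855} \approx -58.176$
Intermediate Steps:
$z = 35$ ($z = \frac{\left(6 + 4 \left(-4\right)\right) \left(-14\right)}{4} = \frac{\left(6 - 16\right) \left(-14\right)}{4} = \frac{\left(-10\right) \left(-14\right)}{4} = \frac{1}{4} \cdot 140 = 35$)
$n{\left(C \right)} = 31 + C$ ($n{\left(C \right)} = \left(35 - 4\right) + C = 31 + C$)
$\frac{-476463 - 213215}{12413 + n{\left(\left(-31\right) 19 \right)}} = \frac{-476463 - 213215}{12413 + \left(31 - 589\right)} = - \frac{689678}{12413 + \left(31 - 589\right)} = - \frac{689678}{12413 - 558} = - \frac{689678}{11855}$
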